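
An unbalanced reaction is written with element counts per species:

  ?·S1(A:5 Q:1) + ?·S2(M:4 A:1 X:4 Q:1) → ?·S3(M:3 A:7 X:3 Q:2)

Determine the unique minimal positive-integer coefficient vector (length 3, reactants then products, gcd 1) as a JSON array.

M: 5·0+3·4 = 12 | 4·3 = 12
A: 5·5+3·1 = 28 | 4·7 = 28
X: 5·0+3·4 = 12 | 4·3 = 12
Q: 5·1+3·1 = 8 | 4·2 = 8
gcd(5,3,4) = 1

Coefficients: [5, 3, 4]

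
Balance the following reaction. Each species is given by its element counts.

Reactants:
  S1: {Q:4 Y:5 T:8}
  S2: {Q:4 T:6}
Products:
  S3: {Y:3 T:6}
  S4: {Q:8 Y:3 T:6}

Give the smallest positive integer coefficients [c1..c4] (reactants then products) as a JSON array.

Coefficients: [3, 1, 3, 2]

Q: 3·4+1·4 = 16 | 3·0+2·8 = 16
Y: 3·5+1·0 = 15 | 3·3+2·3 = 15
T: 3·8+1·6 = 30 | 3·6+2·6 = 30
gcd(3,1,3,2) = 1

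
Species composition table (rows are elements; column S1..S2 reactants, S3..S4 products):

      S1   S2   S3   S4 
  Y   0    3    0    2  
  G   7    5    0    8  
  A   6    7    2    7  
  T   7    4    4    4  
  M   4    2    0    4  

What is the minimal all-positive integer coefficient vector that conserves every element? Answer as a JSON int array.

Coefficients: [4, 4, 5, 6]

Y: 4·0+4·3 = 12 | 5·0+6·2 = 12
G: 4·7+4·5 = 48 | 5·0+6·8 = 48
A: 4·6+4·7 = 52 | 5·2+6·7 = 52
T: 4·7+4·4 = 44 | 5·4+6·4 = 44
M: 4·4+4·2 = 24 | 5·0+6·4 = 24
gcd(4,4,5,6) = 1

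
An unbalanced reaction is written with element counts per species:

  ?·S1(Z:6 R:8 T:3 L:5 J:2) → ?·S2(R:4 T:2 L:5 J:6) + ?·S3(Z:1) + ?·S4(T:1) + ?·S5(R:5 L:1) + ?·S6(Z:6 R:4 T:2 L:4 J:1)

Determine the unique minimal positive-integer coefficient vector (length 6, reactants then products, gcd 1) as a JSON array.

Z: 5·6 = 30 | 1·0+6·1+5·0+4·0+4·6 = 30
R: 5·8 = 40 | 1·4+6·0+5·0+4·5+4·4 = 40
T: 5·3 = 15 | 1·2+6·0+5·1+4·0+4·2 = 15
L: 5·5 = 25 | 1·5+6·0+5·0+4·1+4·4 = 25
J: 5·2 = 10 | 1·6+6·0+5·0+4·0+4·1 = 10
gcd(5,1,6,5,4,4) = 1

Coefficients: [5, 1, 6, 5, 4, 4]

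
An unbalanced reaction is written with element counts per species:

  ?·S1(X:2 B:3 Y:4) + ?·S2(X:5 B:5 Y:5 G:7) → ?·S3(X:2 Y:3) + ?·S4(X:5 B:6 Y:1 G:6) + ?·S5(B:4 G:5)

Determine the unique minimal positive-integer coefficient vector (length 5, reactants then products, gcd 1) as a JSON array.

X: 1·2+3·5 = 17 | 6·2+1·5+3·0 = 17
B: 1·3+3·5 = 18 | 6·0+1·6+3·4 = 18
Y: 1·4+3·5 = 19 | 6·3+1·1+3·0 = 19
G: 1·0+3·7 = 21 | 6·0+1·6+3·5 = 21
gcd(1,3,6,1,3) = 1

Coefficients: [1, 3, 6, 1, 3]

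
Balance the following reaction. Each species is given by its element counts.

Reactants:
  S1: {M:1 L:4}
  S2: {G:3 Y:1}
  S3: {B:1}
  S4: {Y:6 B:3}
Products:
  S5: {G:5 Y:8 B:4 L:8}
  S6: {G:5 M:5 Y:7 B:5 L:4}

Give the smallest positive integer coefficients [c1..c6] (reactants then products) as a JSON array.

G: 5·0+5·3+4·0+3·0 = 15 | 2·5+1·5 = 15
M: 5·1+5·0+4·0+3·0 = 5 | 2·0+1·5 = 5
Y: 5·0+5·1+4·0+3·6 = 23 | 2·8+1·7 = 23
B: 5·0+5·0+4·1+3·3 = 13 | 2·4+1·5 = 13
L: 5·4+5·0+4·0+3·0 = 20 | 2·8+1·4 = 20
gcd(5,5,4,3,2,1) = 1

Coefficients: [5, 5, 4, 3, 2, 1]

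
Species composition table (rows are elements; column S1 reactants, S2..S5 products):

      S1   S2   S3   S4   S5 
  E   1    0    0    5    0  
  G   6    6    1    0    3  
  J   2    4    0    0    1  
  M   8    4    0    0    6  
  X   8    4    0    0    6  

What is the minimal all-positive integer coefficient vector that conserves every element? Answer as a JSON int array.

Coefficients: [5, 1, 6, 1, 6]

E: 5·1 = 5 | 1·0+6·0+1·5+6·0 = 5
G: 5·6 = 30 | 1·6+6·1+1·0+6·3 = 30
J: 5·2 = 10 | 1·4+6·0+1·0+6·1 = 10
M: 5·8 = 40 | 1·4+6·0+1·0+6·6 = 40
X: 5·8 = 40 | 1·4+6·0+1·0+6·6 = 40
gcd(5,1,6,1,6) = 1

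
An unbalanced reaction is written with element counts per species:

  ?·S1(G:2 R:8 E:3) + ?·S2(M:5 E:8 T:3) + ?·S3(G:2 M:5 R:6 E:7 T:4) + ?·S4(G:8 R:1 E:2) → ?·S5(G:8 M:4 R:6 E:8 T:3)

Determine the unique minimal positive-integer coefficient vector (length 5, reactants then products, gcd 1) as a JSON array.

G: 1·2+1·0+3·2+4·8 = 40 | 5·8 = 40
M: 1·0+1·5+3·5+4·0 = 20 | 5·4 = 20
R: 1·8+1·0+3·6+4·1 = 30 | 5·6 = 30
E: 1·3+1·8+3·7+4·2 = 40 | 5·8 = 40
T: 1·0+1·3+3·4+4·0 = 15 | 5·3 = 15
gcd(1,1,3,4,5) = 1

Coefficients: [1, 1, 3, 4, 5]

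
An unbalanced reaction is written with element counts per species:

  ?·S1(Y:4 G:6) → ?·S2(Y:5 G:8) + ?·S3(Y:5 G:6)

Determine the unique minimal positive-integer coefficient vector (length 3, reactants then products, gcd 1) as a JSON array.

Coefficients: [5, 3, 1]

Y: 5·4 = 20 | 3·5+1·5 = 20
G: 5·6 = 30 | 3·8+1·6 = 30
gcd(5,3,1) = 1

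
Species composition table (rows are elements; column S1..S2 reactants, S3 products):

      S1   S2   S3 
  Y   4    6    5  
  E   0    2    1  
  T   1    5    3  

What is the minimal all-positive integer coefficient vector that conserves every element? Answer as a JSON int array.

Y: 1·4+1·6 = 10 | 2·5 = 10
E: 1·0+1·2 = 2 | 2·1 = 2
T: 1·1+1·5 = 6 | 2·3 = 6
gcd(1,1,2) = 1

Coefficients: [1, 1, 2]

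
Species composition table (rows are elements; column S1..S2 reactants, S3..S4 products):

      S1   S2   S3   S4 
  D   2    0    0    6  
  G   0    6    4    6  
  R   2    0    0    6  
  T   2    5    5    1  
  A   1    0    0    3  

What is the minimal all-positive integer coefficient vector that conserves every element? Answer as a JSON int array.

D: 3·2+5·0 = 6 | 6·0+1·6 = 6
G: 3·0+5·6 = 30 | 6·4+1·6 = 30
R: 3·2+5·0 = 6 | 6·0+1·6 = 6
T: 3·2+5·5 = 31 | 6·5+1·1 = 31
A: 3·1+5·0 = 3 | 6·0+1·3 = 3
gcd(3,5,6,1) = 1

Coefficients: [3, 5, 6, 1]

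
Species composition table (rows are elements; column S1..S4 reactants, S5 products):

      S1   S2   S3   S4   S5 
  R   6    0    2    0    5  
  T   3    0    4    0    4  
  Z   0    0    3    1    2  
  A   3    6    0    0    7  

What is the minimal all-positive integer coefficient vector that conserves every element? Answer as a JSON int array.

R: 4·6+5·0+3·2+3·0 = 30 | 6·5 = 30
T: 4·3+5·0+3·4+3·0 = 24 | 6·4 = 24
Z: 4·0+5·0+3·3+3·1 = 12 | 6·2 = 12
A: 4·3+5·6+3·0+3·0 = 42 | 6·7 = 42
gcd(4,5,3,3,6) = 1

Coefficients: [4, 5, 3, 3, 6]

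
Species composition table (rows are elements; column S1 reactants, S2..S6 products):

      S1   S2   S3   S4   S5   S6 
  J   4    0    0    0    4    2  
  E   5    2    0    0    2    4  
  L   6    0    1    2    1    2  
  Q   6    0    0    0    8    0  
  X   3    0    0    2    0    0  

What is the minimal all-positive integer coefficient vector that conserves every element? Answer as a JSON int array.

Coefficients: [4, 3, 5, 6, 3, 2]

J: 4·4 = 16 | 3·0+5·0+6·0+3·4+2·2 = 16
E: 4·5 = 20 | 3·2+5·0+6·0+3·2+2·4 = 20
L: 4·6 = 24 | 3·0+5·1+6·2+3·1+2·2 = 24
Q: 4·6 = 24 | 3·0+5·0+6·0+3·8+2·0 = 24
X: 4·3 = 12 | 3·0+5·0+6·2+3·0+2·0 = 12
gcd(4,3,5,6,3,2) = 1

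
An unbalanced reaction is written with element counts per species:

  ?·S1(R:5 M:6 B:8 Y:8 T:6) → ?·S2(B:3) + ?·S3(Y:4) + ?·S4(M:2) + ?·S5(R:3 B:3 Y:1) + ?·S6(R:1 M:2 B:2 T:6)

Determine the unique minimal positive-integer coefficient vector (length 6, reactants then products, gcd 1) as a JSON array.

Coefficients: [3, 2, 5, 6, 4, 3]

R: 3·5 = 15 | 2·0+5·0+6·0+4·3+3·1 = 15
M: 3·6 = 18 | 2·0+5·0+6·2+4·0+3·2 = 18
B: 3·8 = 24 | 2·3+5·0+6·0+4·3+3·2 = 24
Y: 3·8 = 24 | 2·0+5·4+6·0+4·1+3·0 = 24
T: 3·6 = 18 | 2·0+5·0+6·0+4·0+3·6 = 18
gcd(3,2,5,6,4,3) = 1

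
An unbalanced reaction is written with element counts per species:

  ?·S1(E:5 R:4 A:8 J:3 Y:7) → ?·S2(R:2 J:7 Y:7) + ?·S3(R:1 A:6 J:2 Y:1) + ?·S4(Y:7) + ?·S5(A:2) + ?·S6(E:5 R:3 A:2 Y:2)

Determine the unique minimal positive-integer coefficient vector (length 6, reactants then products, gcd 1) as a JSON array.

E: 3·5 = 15 | 1·0+1·0+1·0+6·0+3·5 = 15
R: 3·4 = 12 | 1·2+1·1+1·0+6·0+3·3 = 12
A: 3·8 = 24 | 1·0+1·6+1·0+6·2+3·2 = 24
J: 3·3 = 9 | 1·7+1·2+1·0+6·0+3·0 = 9
Y: 3·7 = 21 | 1·7+1·1+1·7+6·0+3·2 = 21
gcd(3,1,1,1,6,3) = 1

Coefficients: [3, 1, 1, 1, 6, 3]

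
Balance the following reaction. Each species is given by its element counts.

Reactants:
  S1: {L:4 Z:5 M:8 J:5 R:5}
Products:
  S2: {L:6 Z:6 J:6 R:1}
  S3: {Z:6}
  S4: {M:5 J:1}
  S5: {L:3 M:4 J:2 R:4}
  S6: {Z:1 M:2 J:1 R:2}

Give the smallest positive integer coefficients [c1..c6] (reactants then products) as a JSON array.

L: 3·4 = 12 | 1·6+1·0+2·0+2·3+3·0 = 12
Z: 3·5 = 15 | 1·6+1·6+2·0+2·0+3·1 = 15
M: 3·8 = 24 | 1·0+1·0+2·5+2·4+3·2 = 24
J: 3·5 = 15 | 1·6+1·0+2·1+2·2+3·1 = 15
R: 3·5 = 15 | 1·1+1·0+2·0+2·4+3·2 = 15
gcd(3,1,1,2,2,3) = 1

Coefficients: [3, 1, 1, 2, 2, 3]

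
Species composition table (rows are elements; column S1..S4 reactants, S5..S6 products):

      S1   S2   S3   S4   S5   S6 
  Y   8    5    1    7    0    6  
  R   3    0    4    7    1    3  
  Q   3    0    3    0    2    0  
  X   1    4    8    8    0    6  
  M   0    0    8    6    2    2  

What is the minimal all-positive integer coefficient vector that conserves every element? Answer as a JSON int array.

Y: 2·8+1·5+2·1+1·7 = 30 | 6·0+5·6 = 30
R: 2·3+1·0+2·4+1·7 = 21 | 6·1+5·3 = 21
Q: 2·3+1·0+2·3+1·0 = 12 | 6·2+5·0 = 12
X: 2·1+1·4+2·8+1·8 = 30 | 6·0+5·6 = 30
M: 2·0+1·0+2·8+1·6 = 22 | 6·2+5·2 = 22
gcd(2,1,2,1,6,5) = 1

Coefficients: [2, 1, 2, 1, 6, 5]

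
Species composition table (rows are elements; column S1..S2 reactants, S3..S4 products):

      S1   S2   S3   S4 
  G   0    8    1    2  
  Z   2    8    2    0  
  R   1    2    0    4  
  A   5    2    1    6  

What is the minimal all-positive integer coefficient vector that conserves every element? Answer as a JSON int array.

Coefficients: [2, 1, 6, 1]

G: 2·0+1·8 = 8 | 6·1+1·2 = 8
Z: 2·2+1·8 = 12 | 6·2+1·0 = 12
R: 2·1+1·2 = 4 | 6·0+1·4 = 4
A: 2·5+1·2 = 12 | 6·1+1·6 = 12
gcd(2,1,6,1) = 1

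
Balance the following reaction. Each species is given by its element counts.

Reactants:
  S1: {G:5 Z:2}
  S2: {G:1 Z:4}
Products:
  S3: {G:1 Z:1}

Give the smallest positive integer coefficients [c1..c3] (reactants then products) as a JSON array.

G: 1·5+1·1 = 6 | 6·1 = 6
Z: 1·2+1·4 = 6 | 6·1 = 6
gcd(1,1,6) = 1

Coefficients: [1, 1, 6]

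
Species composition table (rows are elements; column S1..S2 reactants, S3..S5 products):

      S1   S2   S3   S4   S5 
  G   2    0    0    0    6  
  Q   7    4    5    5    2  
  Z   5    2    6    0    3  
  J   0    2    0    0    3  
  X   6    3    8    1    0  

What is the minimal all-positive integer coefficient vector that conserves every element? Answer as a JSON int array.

Coefficients: [6, 3, 5, 5, 2]

G: 6·2+3·0 = 12 | 5·0+5·0+2·6 = 12
Q: 6·7+3·4 = 54 | 5·5+5·5+2·2 = 54
Z: 6·5+3·2 = 36 | 5·6+5·0+2·3 = 36
J: 6·0+3·2 = 6 | 5·0+5·0+2·3 = 6
X: 6·6+3·3 = 45 | 5·8+5·1+2·0 = 45
gcd(6,3,5,5,2) = 1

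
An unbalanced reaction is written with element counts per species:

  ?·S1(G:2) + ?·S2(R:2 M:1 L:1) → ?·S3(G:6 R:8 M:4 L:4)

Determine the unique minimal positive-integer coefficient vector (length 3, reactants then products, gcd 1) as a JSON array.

G: 3·2+4·0 = 6 | 1·6 = 6
R: 3·0+4·2 = 8 | 1·8 = 8
M: 3·0+4·1 = 4 | 1·4 = 4
L: 3·0+4·1 = 4 | 1·4 = 4
gcd(3,4,1) = 1

Coefficients: [3, 4, 1]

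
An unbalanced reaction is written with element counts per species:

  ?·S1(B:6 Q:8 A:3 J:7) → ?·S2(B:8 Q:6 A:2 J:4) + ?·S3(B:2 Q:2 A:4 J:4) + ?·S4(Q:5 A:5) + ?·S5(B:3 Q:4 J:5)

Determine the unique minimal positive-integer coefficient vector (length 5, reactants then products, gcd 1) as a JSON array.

B: 6·6 = 36 | 2·8+1·2+2·0+6·3 = 36
Q: 6·8 = 48 | 2·6+1·2+2·5+6·4 = 48
A: 6·3 = 18 | 2·2+1·4+2·5+6·0 = 18
J: 6·7 = 42 | 2·4+1·4+2·0+6·5 = 42
gcd(6,2,1,2,6) = 1

Coefficients: [6, 2, 1, 2, 6]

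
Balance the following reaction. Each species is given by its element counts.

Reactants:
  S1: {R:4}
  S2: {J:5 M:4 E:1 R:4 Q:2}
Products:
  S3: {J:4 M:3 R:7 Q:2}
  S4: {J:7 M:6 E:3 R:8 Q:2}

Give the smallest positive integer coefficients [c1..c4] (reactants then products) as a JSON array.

Coefficients: [5, 6, 4, 2]

J: 5·0+6·5 = 30 | 4·4+2·7 = 30
M: 5·0+6·4 = 24 | 4·3+2·6 = 24
E: 5·0+6·1 = 6 | 4·0+2·3 = 6
R: 5·4+6·4 = 44 | 4·7+2·8 = 44
Q: 5·0+6·2 = 12 | 4·2+2·2 = 12
gcd(5,6,4,2) = 1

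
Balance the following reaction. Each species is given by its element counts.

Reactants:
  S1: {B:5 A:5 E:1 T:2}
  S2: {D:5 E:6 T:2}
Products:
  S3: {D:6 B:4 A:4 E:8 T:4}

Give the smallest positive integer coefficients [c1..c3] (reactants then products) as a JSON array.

D: 4·0+6·5 = 30 | 5·6 = 30
B: 4·5+6·0 = 20 | 5·4 = 20
A: 4·5+6·0 = 20 | 5·4 = 20
E: 4·1+6·6 = 40 | 5·8 = 40
T: 4·2+6·2 = 20 | 5·4 = 20
gcd(4,6,5) = 1

Coefficients: [4, 6, 5]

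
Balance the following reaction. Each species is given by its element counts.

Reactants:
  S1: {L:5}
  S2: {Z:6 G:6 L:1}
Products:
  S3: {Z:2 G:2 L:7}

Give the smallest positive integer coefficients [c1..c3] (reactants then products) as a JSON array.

Coefficients: [4, 1, 3]

Z: 4·0+1·6 = 6 | 3·2 = 6
G: 4·0+1·6 = 6 | 3·2 = 6
L: 4·5+1·1 = 21 | 3·7 = 21
gcd(4,1,3) = 1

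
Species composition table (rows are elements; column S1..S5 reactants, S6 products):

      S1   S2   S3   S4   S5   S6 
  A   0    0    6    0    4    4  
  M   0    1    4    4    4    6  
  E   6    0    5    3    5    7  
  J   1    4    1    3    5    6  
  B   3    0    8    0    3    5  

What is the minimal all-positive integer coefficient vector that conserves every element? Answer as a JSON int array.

Coefficients: [1, 2, 2, 3, 2, 5]

A: 1·0+2·0+2·6+3·0+2·4 = 20 | 5·4 = 20
M: 1·0+2·1+2·4+3·4+2·4 = 30 | 5·6 = 30
E: 1·6+2·0+2·5+3·3+2·5 = 35 | 5·7 = 35
J: 1·1+2·4+2·1+3·3+2·5 = 30 | 5·6 = 30
B: 1·3+2·0+2·8+3·0+2·3 = 25 | 5·5 = 25
gcd(1,2,2,3,2,5) = 1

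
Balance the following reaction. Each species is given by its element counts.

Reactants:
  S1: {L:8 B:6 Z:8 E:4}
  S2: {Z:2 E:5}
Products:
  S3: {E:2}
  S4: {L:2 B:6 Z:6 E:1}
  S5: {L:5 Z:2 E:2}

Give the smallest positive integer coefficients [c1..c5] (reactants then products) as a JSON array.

L: 5·8+1·0 = 40 | 4·0+5·2+6·5 = 40
B: 5·6+1·0 = 30 | 4·0+5·6+6·0 = 30
Z: 5·8+1·2 = 42 | 4·0+5·6+6·2 = 42
E: 5·4+1·5 = 25 | 4·2+5·1+6·2 = 25
gcd(5,1,4,5,6) = 1

Coefficients: [5, 1, 4, 5, 6]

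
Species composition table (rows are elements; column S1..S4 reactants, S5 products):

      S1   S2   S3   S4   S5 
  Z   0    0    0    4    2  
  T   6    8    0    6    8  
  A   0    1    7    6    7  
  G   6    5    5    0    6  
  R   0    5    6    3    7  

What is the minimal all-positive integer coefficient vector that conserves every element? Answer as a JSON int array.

Z: 1·0+3·0+3·0+3·4 = 12 | 6·2 = 12
T: 1·6+3·8+3·0+3·6 = 48 | 6·8 = 48
A: 1·0+3·1+3·7+3·6 = 42 | 6·7 = 42
G: 1·6+3·5+3·5+3·0 = 36 | 6·6 = 36
R: 1·0+3·5+3·6+3·3 = 42 | 6·7 = 42
gcd(1,3,3,3,6) = 1

Coefficients: [1, 3, 3, 3, 6]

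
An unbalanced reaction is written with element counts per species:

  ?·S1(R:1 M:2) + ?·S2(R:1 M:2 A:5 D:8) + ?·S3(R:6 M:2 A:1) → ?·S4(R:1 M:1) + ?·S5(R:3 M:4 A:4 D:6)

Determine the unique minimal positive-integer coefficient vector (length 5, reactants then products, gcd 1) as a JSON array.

Coefficients: [5, 3, 1, 2, 4]

R: 5·1+3·1+1·6 = 14 | 2·1+4·3 = 14
M: 5·2+3·2+1·2 = 18 | 2·1+4·4 = 18
A: 5·0+3·5+1·1 = 16 | 2·0+4·4 = 16
D: 5·0+3·8+1·0 = 24 | 2·0+4·6 = 24
gcd(5,3,1,2,4) = 1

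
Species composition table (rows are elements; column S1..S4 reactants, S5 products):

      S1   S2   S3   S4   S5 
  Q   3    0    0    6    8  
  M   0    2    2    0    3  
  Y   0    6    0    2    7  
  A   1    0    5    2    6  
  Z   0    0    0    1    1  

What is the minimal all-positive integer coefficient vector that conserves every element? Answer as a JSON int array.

Coefficients: [4, 5, 4, 6, 6]

Q: 4·3+5·0+4·0+6·6 = 48 | 6·8 = 48
M: 4·0+5·2+4·2+6·0 = 18 | 6·3 = 18
Y: 4·0+5·6+4·0+6·2 = 42 | 6·7 = 42
A: 4·1+5·0+4·5+6·2 = 36 | 6·6 = 36
Z: 4·0+5·0+4·0+6·1 = 6 | 6·1 = 6
gcd(4,5,4,6,6) = 1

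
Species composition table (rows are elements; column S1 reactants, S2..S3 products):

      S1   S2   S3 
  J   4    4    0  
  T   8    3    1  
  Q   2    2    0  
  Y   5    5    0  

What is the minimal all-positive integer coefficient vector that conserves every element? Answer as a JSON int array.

Coefficients: [1, 1, 5]

J: 1·4 = 4 | 1·4+5·0 = 4
T: 1·8 = 8 | 1·3+5·1 = 8
Q: 1·2 = 2 | 1·2+5·0 = 2
Y: 1·5 = 5 | 1·5+5·0 = 5
gcd(1,1,5) = 1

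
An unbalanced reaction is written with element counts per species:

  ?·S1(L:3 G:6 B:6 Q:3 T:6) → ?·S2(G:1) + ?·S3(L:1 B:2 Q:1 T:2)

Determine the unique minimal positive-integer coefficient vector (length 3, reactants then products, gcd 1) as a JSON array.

L: 1·3 = 3 | 6·0+3·1 = 3
G: 1·6 = 6 | 6·1+3·0 = 6
B: 1·6 = 6 | 6·0+3·2 = 6
Q: 1·3 = 3 | 6·0+3·1 = 3
T: 1·6 = 6 | 6·0+3·2 = 6
gcd(1,6,3) = 1

Coefficients: [1, 6, 3]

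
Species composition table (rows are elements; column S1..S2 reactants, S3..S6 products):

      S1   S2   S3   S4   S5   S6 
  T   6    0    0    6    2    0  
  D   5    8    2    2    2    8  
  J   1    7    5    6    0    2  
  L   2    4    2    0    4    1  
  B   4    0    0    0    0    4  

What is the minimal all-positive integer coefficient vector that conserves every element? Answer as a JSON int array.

Coefficients: [6, 5, 1, 4, 6, 6]

T: 6·6+5·0 = 36 | 1·0+4·6+6·2+6·0 = 36
D: 6·5+5·8 = 70 | 1·2+4·2+6·2+6·8 = 70
J: 6·1+5·7 = 41 | 1·5+4·6+6·0+6·2 = 41
L: 6·2+5·4 = 32 | 1·2+4·0+6·4+6·1 = 32
B: 6·4+5·0 = 24 | 1·0+4·0+6·0+6·4 = 24
gcd(6,5,1,4,6,6) = 1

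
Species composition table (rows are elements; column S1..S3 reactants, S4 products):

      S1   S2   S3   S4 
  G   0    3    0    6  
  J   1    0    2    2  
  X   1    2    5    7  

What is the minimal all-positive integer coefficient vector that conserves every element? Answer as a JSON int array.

Coefficients: [4, 6, 1, 3]

G: 4·0+6·3+1·0 = 18 | 3·6 = 18
J: 4·1+6·0+1·2 = 6 | 3·2 = 6
X: 4·1+6·2+1·5 = 21 | 3·7 = 21
gcd(4,6,1,3) = 1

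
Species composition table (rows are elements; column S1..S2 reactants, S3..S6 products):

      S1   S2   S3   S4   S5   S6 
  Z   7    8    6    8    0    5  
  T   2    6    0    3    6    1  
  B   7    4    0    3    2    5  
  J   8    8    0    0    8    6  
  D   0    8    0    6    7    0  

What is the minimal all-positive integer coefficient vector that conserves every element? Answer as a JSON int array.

Z: 2·7+5·8 = 54 | 3·6+2·8+4·0+4·5 = 54
T: 2·2+5·6 = 34 | 3·0+2·3+4·6+4·1 = 34
B: 2·7+5·4 = 34 | 3·0+2·3+4·2+4·5 = 34
J: 2·8+5·8 = 56 | 3·0+2·0+4·8+4·6 = 56
D: 2·0+5·8 = 40 | 3·0+2·6+4·7+4·0 = 40
gcd(2,5,3,2,4,4) = 1

Coefficients: [2, 5, 3, 2, 4, 4]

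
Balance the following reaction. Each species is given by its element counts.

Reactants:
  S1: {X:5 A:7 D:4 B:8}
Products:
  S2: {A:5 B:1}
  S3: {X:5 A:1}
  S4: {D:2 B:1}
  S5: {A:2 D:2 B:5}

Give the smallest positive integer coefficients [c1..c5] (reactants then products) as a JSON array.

X: 3·5 = 15 | 2·0+3·5+2·0+4·0 = 15
A: 3·7 = 21 | 2·5+3·1+2·0+4·2 = 21
D: 3·4 = 12 | 2·0+3·0+2·2+4·2 = 12
B: 3·8 = 24 | 2·1+3·0+2·1+4·5 = 24
gcd(3,2,3,2,4) = 1

Coefficients: [3, 2, 3, 2, 4]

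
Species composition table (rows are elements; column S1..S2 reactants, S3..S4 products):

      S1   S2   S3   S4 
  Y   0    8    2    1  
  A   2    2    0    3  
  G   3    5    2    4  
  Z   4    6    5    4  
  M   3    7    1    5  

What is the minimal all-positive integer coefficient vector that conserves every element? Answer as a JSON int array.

Y: 5·0+1·8 = 8 | 2·2+4·1 = 8
A: 5·2+1·2 = 12 | 2·0+4·3 = 12
G: 5·3+1·5 = 20 | 2·2+4·4 = 20
Z: 5·4+1·6 = 26 | 2·5+4·4 = 26
M: 5·3+1·7 = 22 | 2·1+4·5 = 22
gcd(5,1,2,4) = 1

Coefficients: [5, 1, 2, 4]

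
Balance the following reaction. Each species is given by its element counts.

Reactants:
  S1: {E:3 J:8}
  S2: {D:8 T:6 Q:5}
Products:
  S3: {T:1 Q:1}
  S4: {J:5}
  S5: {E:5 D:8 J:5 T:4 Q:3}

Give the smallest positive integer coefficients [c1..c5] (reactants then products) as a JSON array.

Coefficients: [5, 3, 6, 5, 3]

E: 5·3+3·0 = 15 | 6·0+5·0+3·5 = 15
D: 5·0+3·8 = 24 | 6·0+5·0+3·8 = 24
J: 5·8+3·0 = 40 | 6·0+5·5+3·5 = 40
T: 5·0+3·6 = 18 | 6·1+5·0+3·4 = 18
Q: 5·0+3·5 = 15 | 6·1+5·0+3·3 = 15
gcd(5,3,6,5,3) = 1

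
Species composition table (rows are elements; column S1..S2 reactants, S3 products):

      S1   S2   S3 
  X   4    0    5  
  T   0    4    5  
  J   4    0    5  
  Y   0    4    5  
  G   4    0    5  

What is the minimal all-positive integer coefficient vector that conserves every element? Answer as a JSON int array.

X: 5·4+5·0 = 20 | 4·5 = 20
T: 5·0+5·4 = 20 | 4·5 = 20
J: 5·4+5·0 = 20 | 4·5 = 20
Y: 5·0+5·4 = 20 | 4·5 = 20
G: 5·4+5·0 = 20 | 4·5 = 20
gcd(5,5,4) = 1

Coefficients: [5, 5, 4]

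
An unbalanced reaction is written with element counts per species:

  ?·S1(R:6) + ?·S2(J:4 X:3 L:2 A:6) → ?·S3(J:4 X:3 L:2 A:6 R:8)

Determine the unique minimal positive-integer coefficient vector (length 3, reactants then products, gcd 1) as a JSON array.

J: 4·0+3·4 = 12 | 3·4 = 12
X: 4·0+3·3 = 9 | 3·3 = 9
L: 4·0+3·2 = 6 | 3·2 = 6
A: 4·0+3·6 = 18 | 3·6 = 18
R: 4·6+3·0 = 24 | 3·8 = 24
gcd(4,3,3) = 1

Coefficients: [4, 3, 3]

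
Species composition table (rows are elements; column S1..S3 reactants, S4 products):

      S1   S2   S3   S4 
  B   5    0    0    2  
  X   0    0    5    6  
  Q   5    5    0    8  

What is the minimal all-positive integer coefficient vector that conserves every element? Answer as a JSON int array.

B: 2·5+6·0+6·0 = 10 | 5·2 = 10
X: 2·0+6·0+6·5 = 30 | 5·6 = 30
Q: 2·5+6·5+6·0 = 40 | 5·8 = 40
gcd(2,6,6,5) = 1

Coefficients: [2, 6, 6, 5]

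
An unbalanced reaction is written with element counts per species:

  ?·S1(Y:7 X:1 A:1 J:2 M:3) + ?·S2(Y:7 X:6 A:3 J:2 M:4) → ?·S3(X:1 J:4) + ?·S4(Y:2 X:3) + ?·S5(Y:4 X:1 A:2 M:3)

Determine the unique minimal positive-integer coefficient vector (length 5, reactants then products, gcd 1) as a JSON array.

Coefficients: [1, 3, 2, 4, 5]

Y: 1·7+3·7 = 28 | 2·0+4·2+5·4 = 28
X: 1·1+3·6 = 19 | 2·1+4·3+5·1 = 19
A: 1·1+3·3 = 10 | 2·0+4·0+5·2 = 10
J: 1·2+3·2 = 8 | 2·4+4·0+5·0 = 8
M: 1·3+3·4 = 15 | 2·0+4·0+5·3 = 15
gcd(1,3,2,4,5) = 1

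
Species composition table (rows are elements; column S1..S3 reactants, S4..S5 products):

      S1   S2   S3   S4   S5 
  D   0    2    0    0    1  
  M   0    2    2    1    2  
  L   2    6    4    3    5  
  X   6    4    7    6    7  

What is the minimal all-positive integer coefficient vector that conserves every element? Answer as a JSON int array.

Coefficients: [3, 1, 4, 6, 2]

D: 3·0+1·2+4·0 = 2 | 6·0+2·1 = 2
M: 3·0+1·2+4·2 = 10 | 6·1+2·2 = 10
L: 3·2+1·6+4·4 = 28 | 6·3+2·5 = 28
X: 3·6+1·4+4·7 = 50 | 6·6+2·7 = 50
gcd(3,1,4,6,2) = 1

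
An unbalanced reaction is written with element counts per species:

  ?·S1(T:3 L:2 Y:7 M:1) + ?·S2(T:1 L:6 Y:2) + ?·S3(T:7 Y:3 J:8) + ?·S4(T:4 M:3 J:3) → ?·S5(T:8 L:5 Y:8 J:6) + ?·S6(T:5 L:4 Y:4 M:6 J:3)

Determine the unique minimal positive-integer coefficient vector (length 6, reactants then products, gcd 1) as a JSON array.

Coefficients: [3, 3, 3, 1, 4, 1]

T: 3·3+3·1+3·7+1·4 = 37 | 4·8+1·5 = 37
L: 3·2+3·6+3·0+1·0 = 24 | 4·5+1·4 = 24
Y: 3·7+3·2+3·3+1·0 = 36 | 4·8+1·4 = 36
M: 3·1+3·0+3·0+1·3 = 6 | 4·0+1·6 = 6
J: 3·0+3·0+3·8+1·3 = 27 | 4·6+1·3 = 27
gcd(3,3,3,1,4,1) = 1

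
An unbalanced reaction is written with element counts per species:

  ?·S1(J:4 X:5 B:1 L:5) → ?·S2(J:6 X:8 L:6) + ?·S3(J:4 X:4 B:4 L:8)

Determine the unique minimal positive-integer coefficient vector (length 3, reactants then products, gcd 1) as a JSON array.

J: 4·4 = 16 | 2·6+1·4 = 16
X: 4·5 = 20 | 2·8+1·4 = 20
B: 4·1 = 4 | 2·0+1·4 = 4
L: 4·5 = 20 | 2·6+1·8 = 20
gcd(4,2,1) = 1

Coefficients: [4, 2, 1]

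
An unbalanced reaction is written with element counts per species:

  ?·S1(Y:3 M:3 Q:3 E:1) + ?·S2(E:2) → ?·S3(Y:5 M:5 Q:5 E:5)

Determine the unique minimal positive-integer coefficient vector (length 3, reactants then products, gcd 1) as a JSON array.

Coefficients: [5, 5, 3]

Y: 5·3+5·0 = 15 | 3·5 = 15
M: 5·3+5·0 = 15 | 3·5 = 15
Q: 5·3+5·0 = 15 | 3·5 = 15
E: 5·1+5·2 = 15 | 3·5 = 15
gcd(5,5,3) = 1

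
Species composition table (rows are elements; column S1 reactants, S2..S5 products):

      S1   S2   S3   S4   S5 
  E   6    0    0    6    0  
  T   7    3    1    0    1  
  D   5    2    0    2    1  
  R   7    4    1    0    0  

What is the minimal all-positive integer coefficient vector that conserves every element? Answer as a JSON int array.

Coefficients: [1, 1, 3, 1, 1]

E: 1·6 = 6 | 1·0+3·0+1·6+1·0 = 6
T: 1·7 = 7 | 1·3+3·1+1·0+1·1 = 7
D: 1·5 = 5 | 1·2+3·0+1·2+1·1 = 5
R: 1·7 = 7 | 1·4+3·1+1·0+1·0 = 7
gcd(1,1,3,1,1) = 1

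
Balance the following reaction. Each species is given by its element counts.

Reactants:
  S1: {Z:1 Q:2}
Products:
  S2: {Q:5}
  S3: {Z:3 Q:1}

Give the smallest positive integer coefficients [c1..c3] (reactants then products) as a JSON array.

Coefficients: [3, 1, 1]

Z: 3·1 = 3 | 1·0+1·3 = 3
Q: 3·2 = 6 | 1·5+1·1 = 6
gcd(3,1,1) = 1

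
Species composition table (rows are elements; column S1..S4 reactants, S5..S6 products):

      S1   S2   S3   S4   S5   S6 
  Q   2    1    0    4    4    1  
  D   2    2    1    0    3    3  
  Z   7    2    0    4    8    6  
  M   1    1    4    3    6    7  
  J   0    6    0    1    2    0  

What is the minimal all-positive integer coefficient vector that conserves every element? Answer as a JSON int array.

Coefficients: [4, 1, 5, 2, 4, 1]

Q: 4·2+1·1+5·0+2·4 = 17 | 4·4+1·1 = 17
D: 4·2+1·2+5·1+2·0 = 15 | 4·3+1·3 = 15
Z: 4·7+1·2+5·0+2·4 = 38 | 4·8+1·6 = 38
M: 4·1+1·1+5·4+2·3 = 31 | 4·6+1·7 = 31
J: 4·0+1·6+5·0+2·1 = 8 | 4·2+1·0 = 8
gcd(4,1,5,2,4,1) = 1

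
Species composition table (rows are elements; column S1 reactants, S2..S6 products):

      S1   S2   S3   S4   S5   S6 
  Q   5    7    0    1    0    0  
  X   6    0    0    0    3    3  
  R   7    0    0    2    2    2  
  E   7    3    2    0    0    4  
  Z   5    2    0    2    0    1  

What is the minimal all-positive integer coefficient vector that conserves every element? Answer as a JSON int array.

Q: 4·5 = 20 | 2·7+3·0+6·1+4·0+4·0 = 20
X: 4·6 = 24 | 2·0+3·0+6·0+4·3+4·3 = 24
R: 4·7 = 28 | 2·0+3·0+6·2+4·2+4·2 = 28
E: 4·7 = 28 | 2·3+3·2+6·0+4·0+4·4 = 28
Z: 4·5 = 20 | 2·2+3·0+6·2+4·0+4·1 = 20
gcd(4,2,3,6,4,4) = 1

Coefficients: [4, 2, 3, 6, 4, 4]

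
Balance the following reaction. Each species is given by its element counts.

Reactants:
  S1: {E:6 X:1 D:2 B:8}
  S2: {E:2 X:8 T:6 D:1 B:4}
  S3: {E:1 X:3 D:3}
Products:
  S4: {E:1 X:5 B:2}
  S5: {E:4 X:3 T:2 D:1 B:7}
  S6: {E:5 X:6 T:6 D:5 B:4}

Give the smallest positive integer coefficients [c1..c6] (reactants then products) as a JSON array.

Coefficients: [5, 5, 2, 3, 6, 3]

E: 5·6+5·2+2·1 = 42 | 3·1+6·4+3·5 = 42
X: 5·1+5·8+2·3 = 51 | 3·5+6·3+3·6 = 51
T: 5·0+5·6+2·0 = 30 | 3·0+6·2+3·6 = 30
D: 5·2+5·1+2·3 = 21 | 3·0+6·1+3·5 = 21
B: 5·8+5·4+2·0 = 60 | 3·2+6·7+3·4 = 60
gcd(5,5,2,3,6,3) = 1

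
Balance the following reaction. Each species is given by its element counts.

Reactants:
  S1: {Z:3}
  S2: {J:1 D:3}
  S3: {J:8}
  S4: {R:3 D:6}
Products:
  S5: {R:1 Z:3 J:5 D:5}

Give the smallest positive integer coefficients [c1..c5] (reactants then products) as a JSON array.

Coefficients: [6, 6, 3, 2, 6]

R: 6·0+6·0+3·0+2·3 = 6 | 6·1 = 6
Z: 6·3+6·0+3·0+2·0 = 18 | 6·3 = 18
J: 6·0+6·1+3·8+2·0 = 30 | 6·5 = 30
D: 6·0+6·3+3·0+2·6 = 30 | 6·5 = 30
gcd(6,6,3,2,6) = 1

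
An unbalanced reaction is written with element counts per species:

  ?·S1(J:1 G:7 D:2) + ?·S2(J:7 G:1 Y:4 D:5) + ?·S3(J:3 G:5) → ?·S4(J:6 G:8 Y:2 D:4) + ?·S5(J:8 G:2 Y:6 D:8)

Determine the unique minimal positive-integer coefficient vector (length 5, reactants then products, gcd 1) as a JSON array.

Coefficients: [4, 4, 2, 5, 1]

J: 4·1+4·7+2·3 = 38 | 5·6+1·8 = 38
G: 4·7+4·1+2·5 = 42 | 5·8+1·2 = 42
Y: 4·0+4·4+2·0 = 16 | 5·2+1·6 = 16
D: 4·2+4·5+2·0 = 28 | 5·4+1·8 = 28
gcd(4,4,2,5,1) = 1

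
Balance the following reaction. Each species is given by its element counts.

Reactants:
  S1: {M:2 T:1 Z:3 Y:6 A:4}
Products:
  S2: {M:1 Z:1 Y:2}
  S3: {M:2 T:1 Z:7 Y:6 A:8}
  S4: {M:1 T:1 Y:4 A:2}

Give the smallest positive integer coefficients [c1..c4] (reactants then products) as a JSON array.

Coefficients: [3, 2, 1, 2]

M: 3·2 = 6 | 2·1+1·2+2·1 = 6
T: 3·1 = 3 | 2·0+1·1+2·1 = 3
Z: 3·3 = 9 | 2·1+1·7+2·0 = 9
Y: 3·6 = 18 | 2·2+1·6+2·4 = 18
A: 3·4 = 12 | 2·0+1·8+2·2 = 12
gcd(3,2,1,2) = 1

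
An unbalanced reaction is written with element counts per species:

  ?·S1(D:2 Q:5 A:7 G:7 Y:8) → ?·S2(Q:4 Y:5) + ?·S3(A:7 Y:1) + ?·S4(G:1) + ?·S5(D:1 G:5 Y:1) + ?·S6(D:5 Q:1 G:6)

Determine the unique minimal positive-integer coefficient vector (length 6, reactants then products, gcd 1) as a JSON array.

Coefficients: [5, 6, 5, 4, 5, 1]

D: 5·2 = 10 | 6·0+5·0+4·0+5·1+1·5 = 10
Q: 5·5 = 25 | 6·4+5·0+4·0+5·0+1·1 = 25
A: 5·7 = 35 | 6·0+5·7+4·0+5·0+1·0 = 35
G: 5·7 = 35 | 6·0+5·0+4·1+5·5+1·6 = 35
Y: 5·8 = 40 | 6·5+5·1+4·0+5·1+1·0 = 40
gcd(5,6,5,4,5,1) = 1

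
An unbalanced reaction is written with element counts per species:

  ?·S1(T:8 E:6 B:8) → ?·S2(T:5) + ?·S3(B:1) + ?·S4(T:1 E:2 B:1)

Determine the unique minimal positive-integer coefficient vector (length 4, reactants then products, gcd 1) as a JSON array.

Coefficients: [1, 1, 5, 3]

T: 1·8 = 8 | 1·5+5·0+3·1 = 8
E: 1·6 = 6 | 1·0+5·0+3·2 = 6
B: 1·8 = 8 | 1·0+5·1+3·1 = 8
gcd(1,1,5,3) = 1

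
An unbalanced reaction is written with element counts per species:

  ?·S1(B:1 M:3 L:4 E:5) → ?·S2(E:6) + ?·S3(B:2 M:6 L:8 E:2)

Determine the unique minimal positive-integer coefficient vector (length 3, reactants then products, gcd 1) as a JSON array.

Coefficients: [6, 4, 3]

B: 6·1 = 6 | 4·0+3·2 = 6
M: 6·3 = 18 | 4·0+3·6 = 18
L: 6·4 = 24 | 4·0+3·8 = 24
E: 6·5 = 30 | 4·6+3·2 = 30
gcd(6,4,3) = 1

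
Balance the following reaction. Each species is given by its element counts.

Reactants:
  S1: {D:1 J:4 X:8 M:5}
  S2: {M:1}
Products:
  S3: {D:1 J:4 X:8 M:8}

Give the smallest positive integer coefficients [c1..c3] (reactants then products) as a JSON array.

Coefficients: [1, 3, 1]

D: 1·1+3·0 = 1 | 1·1 = 1
J: 1·4+3·0 = 4 | 1·4 = 4
X: 1·8+3·0 = 8 | 1·8 = 8
M: 1·5+3·1 = 8 | 1·8 = 8
gcd(1,3,1) = 1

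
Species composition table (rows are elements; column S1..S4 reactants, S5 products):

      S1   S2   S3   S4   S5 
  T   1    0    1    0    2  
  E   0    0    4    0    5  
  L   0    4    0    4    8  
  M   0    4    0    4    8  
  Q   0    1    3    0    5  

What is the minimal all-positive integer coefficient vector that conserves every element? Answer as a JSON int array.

T: 3·1+5·0+5·1+3·0 = 8 | 4·2 = 8
E: 3·0+5·0+5·4+3·0 = 20 | 4·5 = 20
L: 3·0+5·4+5·0+3·4 = 32 | 4·8 = 32
M: 3·0+5·4+5·0+3·4 = 32 | 4·8 = 32
Q: 3·0+5·1+5·3+3·0 = 20 | 4·5 = 20
gcd(3,5,5,3,4) = 1

Coefficients: [3, 5, 5, 3, 4]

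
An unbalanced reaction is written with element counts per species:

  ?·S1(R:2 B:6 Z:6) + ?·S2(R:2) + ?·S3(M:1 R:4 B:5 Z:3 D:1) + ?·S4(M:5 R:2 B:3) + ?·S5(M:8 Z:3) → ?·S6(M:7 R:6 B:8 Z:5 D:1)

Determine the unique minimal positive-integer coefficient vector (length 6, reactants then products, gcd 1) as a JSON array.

M: 1·0+1·0+6·1+4·5+2·8 = 42 | 6·7 = 42
R: 1·2+1·2+6·4+4·2+2·0 = 36 | 6·6 = 36
B: 1·6+1·0+6·5+4·3+2·0 = 48 | 6·8 = 48
Z: 1·6+1·0+6·3+4·0+2·3 = 30 | 6·5 = 30
D: 1·0+1·0+6·1+4·0+2·0 = 6 | 6·1 = 6
gcd(1,1,6,4,2,6) = 1

Coefficients: [1, 1, 6, 4, 2, 6]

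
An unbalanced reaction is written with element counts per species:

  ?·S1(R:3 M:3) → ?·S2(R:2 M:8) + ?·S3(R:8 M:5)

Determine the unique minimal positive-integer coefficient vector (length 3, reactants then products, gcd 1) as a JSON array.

R: 6·3 = 18 | 1·2+2·8 = 18
M: 6·3 = 18 | 1·8+2·5 = 18
gcd(6,1,2) = 1

Coefficients: [6, 1, 2]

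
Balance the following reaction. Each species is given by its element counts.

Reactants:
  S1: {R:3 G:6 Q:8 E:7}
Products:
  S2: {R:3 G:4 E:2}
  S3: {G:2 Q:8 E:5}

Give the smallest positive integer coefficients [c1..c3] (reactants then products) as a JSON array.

R: 1·3 = 3 | 1·3+1·0 = 3
G: 1·6 = 6 | 1·4+1·2 = 6
Q: 1·8 = 8 | 1·0+1·8 = 8
E: 1·7 = 7 | 1·2+1·5 = 7
gcd(1,1,1) = 1

Coefficients: [1, 1, 1]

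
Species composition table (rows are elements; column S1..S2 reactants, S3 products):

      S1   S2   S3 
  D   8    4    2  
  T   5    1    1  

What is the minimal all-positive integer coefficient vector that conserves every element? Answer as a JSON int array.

D: 1·8+1·4 = 12 | 6·2 = 12
T: 1·5+1·1 = 6 | 6·1 = 6
gcd(1,1,6) = 1

Coefficients: [1, 1, 6]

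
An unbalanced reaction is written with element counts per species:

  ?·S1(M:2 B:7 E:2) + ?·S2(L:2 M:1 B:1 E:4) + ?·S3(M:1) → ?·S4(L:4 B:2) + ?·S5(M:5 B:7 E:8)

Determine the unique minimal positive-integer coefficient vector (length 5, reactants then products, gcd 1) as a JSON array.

L: 4·0+6·2+6·0 = 12 | 3·4+4·0 = 12
M: 4·2+6·1+6·1 = 20 | 3·0+4·5 = 20
B: 4·7+6·1+6·0 = 34 | 3·2+4·7 = 34
E: 4·2+6·4+6·0 = 32 | 3·0+4·8 = 32
gcd(4,6,6,3,4) = 1

Coefficients: [4, 6, 6, 3, 4]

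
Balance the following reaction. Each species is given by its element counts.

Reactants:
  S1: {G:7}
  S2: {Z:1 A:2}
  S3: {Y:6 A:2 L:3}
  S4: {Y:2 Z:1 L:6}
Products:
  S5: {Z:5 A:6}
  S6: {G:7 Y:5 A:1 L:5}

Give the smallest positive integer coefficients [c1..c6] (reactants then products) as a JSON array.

Coefficients: [6, 2, 4, 3, 1, 6]

G: 6·7+2·0+4·0+3·0 = 42 | 1·0+6·7 = 42
Y: 6·0+2·0+4·6+3·2 = 30 | 1·0+6·5 = 30
Z: 6·0+2·1+4·0+3·1 = 5 | 1·5+6·0 = 5
A: 6·0+2·2+4·2+3·0 = 12 | 1·6+6·1 = 12
L: 6·0+2·0+4·3+3·6 = 30 | 1·0+6·5 = 30
gcd(6,2,4,3,1,6) = 1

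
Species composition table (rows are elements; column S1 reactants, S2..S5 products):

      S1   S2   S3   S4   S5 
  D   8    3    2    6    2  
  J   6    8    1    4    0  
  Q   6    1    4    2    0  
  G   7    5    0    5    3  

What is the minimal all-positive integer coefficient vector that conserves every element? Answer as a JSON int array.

D: 5·8 = 40 | 2·3+6·2+2·6+5·2 = 40
J: 5·6 = 30 | 2·8+6·1+2·4+5·0 = 30
Q: 5·6 = 30 | 2·1+6·4+2·2+5·0 = 30
G: 5·7 = 35 | 2·5+6·0+2·5+5·3 = 35
gcd(5,2,6,2,5) = 1

Coefficients: [5, 2, 6, 2, 5]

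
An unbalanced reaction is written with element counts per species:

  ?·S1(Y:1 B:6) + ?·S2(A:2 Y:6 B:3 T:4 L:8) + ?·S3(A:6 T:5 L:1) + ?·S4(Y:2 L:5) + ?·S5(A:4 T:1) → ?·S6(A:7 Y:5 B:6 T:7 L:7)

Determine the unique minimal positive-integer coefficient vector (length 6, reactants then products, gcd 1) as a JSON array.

A: 4·0+4·2+5·6+1·0+1·4 = 42 | 6·7 = 42
Y: 4·1+4·6+5·0+1·2+1·0 = 30 | 6·5 = 30
B: 4·6+4·3+5·0+1·0+1·0 = 36 | 6·6 = 36
T: 4·0+4·4+5·5+1·0+1·1 = 42 | 6·7 = 42
L: 4·0+4·8+5·1+1·5+1·0 = 42 | 6·7 = 42
gcd(4,4,5,1,1,6) = 1

Coefficients: [4, 4, 5, 1, 1, 6]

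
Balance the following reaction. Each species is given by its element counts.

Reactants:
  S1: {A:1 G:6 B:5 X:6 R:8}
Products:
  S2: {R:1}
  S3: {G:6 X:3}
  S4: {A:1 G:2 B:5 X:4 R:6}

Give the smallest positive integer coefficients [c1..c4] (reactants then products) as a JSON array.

Coefficients: [3, 6, 2, 3]

A: 3·1 = 3 | 6·0+2·0+3·1 = 3
G: 3·6 = 18 | 6·0+2·6+3·2 = 18
B: 3·5 = 15 | 6·0+2·0+3·5 = 15
X: 3·6 = 18 | 6·0+2·3+3·4 = 18
R: 3·8 = 24 | 6·1+2·0+3·6 = 24
gcd(3,6,2,3) = 1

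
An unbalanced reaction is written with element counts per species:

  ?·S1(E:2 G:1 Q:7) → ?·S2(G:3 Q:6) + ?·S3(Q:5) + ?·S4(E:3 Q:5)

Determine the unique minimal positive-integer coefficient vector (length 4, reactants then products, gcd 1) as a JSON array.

Coefficients: [3, 1, 1, 2]

E: 3·2 = 6 | 1·0+1·0+2·3 = 6
G: 3·1 = 3 | 1·3+1·0+2·0 = 3
Q: 3·7 = 21 | 1·6+1·5+2·5 = 21
gcd(3,1,1,2) = 1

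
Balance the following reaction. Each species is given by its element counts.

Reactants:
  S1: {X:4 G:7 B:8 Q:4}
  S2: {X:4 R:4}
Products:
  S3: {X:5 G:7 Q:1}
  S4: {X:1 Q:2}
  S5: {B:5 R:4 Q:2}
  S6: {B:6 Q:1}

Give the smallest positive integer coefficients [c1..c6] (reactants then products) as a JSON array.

X: 5·4+2·4 = 28 | 5·5+3·1+2·0+5·0 = 28
G: 5·7+2·0 = 35 | 5·7+3·0+2·0+5·0 = 35
B: 5·8+2·0 = 40 | 5·0+3·0+2·5+5·6 = 40
R: 5·0+2·4 = 8 | 5·0+3·0+2·4+5·0 = 8
Q: 5·4+2·0 = 20 | 5·1+3·2+2·2+5·1 = 20
gcd(5,2,5,3,2,5) = 1

Coefficients: [5, 2, 5, 3, 2, 5]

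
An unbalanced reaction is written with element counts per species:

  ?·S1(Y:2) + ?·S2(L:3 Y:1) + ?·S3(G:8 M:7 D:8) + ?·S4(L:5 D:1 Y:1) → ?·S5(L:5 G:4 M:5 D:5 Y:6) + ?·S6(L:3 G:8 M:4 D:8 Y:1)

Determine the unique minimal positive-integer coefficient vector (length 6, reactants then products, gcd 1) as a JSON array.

L: 5·0+1·3+2·0+2·5 = 13 | 2·5+1·3 = 13
G: 5·0+1·0+2·8+2·0 = 16 | 2·4+1·8 = 16
M: 5·0+1·0+2·7+2·0 = 14 | 2·5+1·4 = 14
D: 5·0+1·0+2·8+2·1 = 18 | 2·5+1·8 = 18
Y: 5·2+1·1+2·0+2·1 = 13 | 2·6+1·1 = 13
gcd(5,1,2,2,2,1) = 1

Coefficients: [5, 1, 2, 2, 2, 1]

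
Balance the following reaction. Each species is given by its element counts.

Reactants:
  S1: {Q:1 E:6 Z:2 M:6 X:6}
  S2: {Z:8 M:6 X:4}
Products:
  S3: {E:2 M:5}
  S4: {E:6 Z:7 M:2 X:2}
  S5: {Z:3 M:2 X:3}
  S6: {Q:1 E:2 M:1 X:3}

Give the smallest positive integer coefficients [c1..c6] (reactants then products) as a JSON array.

Coefficients: [3, 2, 3, 1, 5, 3]

Q: 3·1+2·0 = 3 | 3·0+1·0+5·0+3·1 = 3
E: 3·6+2·0 = 18 | 3·2+1·6+5·0+3·2 = 18
Z: 3·2+2·8 = 22 | 3·0+1·7+5·3+3·0 = 22
M: 3·6+2·6 = 30 | 3·5+1·2+5·2+3·1 = 30
X: 3·6+2·4 = 26 | 3·0+1·2+5·3+3·3 = 26
gcd(3,2,3,1,5,3) = 1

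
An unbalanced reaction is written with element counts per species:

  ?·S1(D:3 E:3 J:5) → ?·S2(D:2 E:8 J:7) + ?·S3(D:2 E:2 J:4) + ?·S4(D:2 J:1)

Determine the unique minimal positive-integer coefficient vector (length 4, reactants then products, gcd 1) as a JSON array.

D: 6·3 = 18 | 1·2+5·2+3·2 = 18
E: 6·3 = 18 | 1·8+5·2+3·0 = 18
J: 6·5 = 30 | 1·7+5·4+3·1 = 30
gcd(6,1,5,3) = 1

Coefficients: [6, 1, 5, 3]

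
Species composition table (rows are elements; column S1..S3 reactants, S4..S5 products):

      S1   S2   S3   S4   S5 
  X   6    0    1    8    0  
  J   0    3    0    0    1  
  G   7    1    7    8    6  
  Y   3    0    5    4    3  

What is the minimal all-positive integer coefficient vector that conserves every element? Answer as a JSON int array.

X: 5·6+1·0+2·1 = 32 | 4·8+3·0 = 32
J: 5·0+1·3+2·0 = 3 | 4·0+3·1 = 3
G: 5·7+1·1+2·7 = 50 | 4·8+3·6 = 50
Y: 5·3+1·0+2·5 = 25 | 4·4+3·3 = 25
gcd(5,1,2,4,3) = 1

Coefficients: [5, 1, 2, 4, 3]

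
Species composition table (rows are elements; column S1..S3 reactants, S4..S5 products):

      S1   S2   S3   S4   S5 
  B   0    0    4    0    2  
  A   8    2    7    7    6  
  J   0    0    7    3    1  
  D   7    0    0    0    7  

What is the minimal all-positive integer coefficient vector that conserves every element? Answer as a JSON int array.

B: 6·0+1·0+3·4 = 12 | 5·0+6·2 = 12
A: 6·8+1·2+3·7 = 71 | 5·7+6·6 = 71
J: 6·0+1·0+3·7 = 21 | 5·3+6·1 = 21
D: 6·7+1·0+3·0 = 42 | 5·0+6·7 = 42
gcd(6,1,3,5,6) = 1

Coefficients: [6, 1, 3, 5, 6]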